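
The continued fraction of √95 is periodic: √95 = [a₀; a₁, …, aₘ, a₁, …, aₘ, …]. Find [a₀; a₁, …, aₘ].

a₀ = ⌊√95⌋ = 9.
With m₀=0, d₀=1 and mₖ₊₁ = dₖaₖ − mₖ, dₖ₊₁ = (n − mₖ₊₁²)/dₖ, aₖ₊₁ = ⌊(a₀+mₖ₊₁)/dₖ₊₁⌋:
  k=1: m=9, d=14, a=1
  k=2: m=5, d=5, a=2
  k=3: m=5, d=14, a=1
  k=4: m=9, d=1, a=18
d=1 and a=2a₀=18 at k=4, so the next step gives (m, d) = (9, 14) again — its k=1 value — and the period has length 4.

[9; 1, 2, 1, 18]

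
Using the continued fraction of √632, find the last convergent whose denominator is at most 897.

√632 = [25; 7, 6, 7, 50, …] (period length 4).
Convergents:
  p_0/q_0 = 25/1
  p_1/q_1 = 176/7
  p_2/q_2 = 1081/43
  p_3/q_3 = 7743/308
  p_4/q_4 = 388231/15443
q_3 = 308 ≤ 897 < 15443 = q_4, so the answer is 7743/308.

7743/308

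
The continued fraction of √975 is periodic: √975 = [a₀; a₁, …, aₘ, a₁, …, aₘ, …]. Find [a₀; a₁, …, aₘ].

a₀ = ⌊√975⌋ = 31.
With m₀=0, d₀=1 and mₖ₊₁ = dₖaₖ − mₖ, dₖ₊₁ = (n − mₖ₊₁²)/dₖ, aₖ₊₁ = ⌊(a₀+mₖ₊₁)/dₖ₊₁⌋:
  k=1: m=31, d=14, a=4
  k=2: m=25, d=25, a=2
  k=3: m=25, d=14, a=4
  k=4: m=31, d=1, a=62
d=1 and a=2a₀=62 at k=4, so the next step gives (m, d) = (31, 14) again — its k=1 value — and the period has length 4.

[31; 4, 2, 4, 62]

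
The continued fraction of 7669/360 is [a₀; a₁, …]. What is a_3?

7669 = 21·360 + 109   →  a_0 = 21
360 = 3·109 + 33   →  a_1 = 3
109 = 3·33 + 10   →  a_2 = 3
33 = 3·10 + 3   →  a_3 = 3

3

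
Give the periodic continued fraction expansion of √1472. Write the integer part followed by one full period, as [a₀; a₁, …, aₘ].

a₀ = ⌊√1472⌋ = 38.

[38; 2, 1, 2, 1, 2, 76]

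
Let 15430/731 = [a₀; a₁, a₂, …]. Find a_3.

15430 = 21·731 + 79   →  a_0 = 21
731 = 9·79 + 20   →  a_1 = 9
79 = 3·20 + 19   →  a_2 = 3
20 = 1·19 + 1   →  a_3 = 1

1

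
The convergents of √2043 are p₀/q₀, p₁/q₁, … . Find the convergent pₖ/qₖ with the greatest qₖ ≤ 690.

20385/451

√2043 = [45; 5, 90, …] (period length 2).
Convergents:
  p_0/q_0 = 45/1
  p_1/q_1 = 226/5
  p_2/q_2 = 20385/451
  p_3/q_3 = 102151/2260
q_2 = 451 ≤ 690 < 2260 = q_3, so the answer is 20385/451.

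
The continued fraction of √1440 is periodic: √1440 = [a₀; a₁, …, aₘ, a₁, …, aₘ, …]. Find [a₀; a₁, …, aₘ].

a₀ = ⌊√1440⌋ = 37.
With m₀=0, d₀=1 and mₖ₊₁ = dₖaₖ − mₖ, dₖ₊₁ = (n − mₖ₊₁²)/dₖ, aₖ₊₁ = ⌊(a₀+mₖ₊₁)/dₖ₊₁⌋:
  k=1: m=37, d=71, a=1
  k=2: m=34, d=4, a=17
  k=3: m=34, d=71, a=1
  k=4: m=37, d=1, a=74
d=1 and a=2a₀=74 at k=4, so the next step gives (m, d) = (37, 71) again — its k=1 value — and the period has length 4.

[37; 1, 17, 1, 74]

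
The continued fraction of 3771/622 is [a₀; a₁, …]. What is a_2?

1

3771 = 6·622 + 39   →  a_0 = 6
622 = 15·39 + 37   →  a_1 = 15
39 = 1·37 + 2   →  a_2 = 1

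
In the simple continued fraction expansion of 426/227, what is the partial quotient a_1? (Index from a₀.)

426 = 1·227 + 199   →  a_0 = 1
227 = 1·199 + 28   →  a_1 = 1

1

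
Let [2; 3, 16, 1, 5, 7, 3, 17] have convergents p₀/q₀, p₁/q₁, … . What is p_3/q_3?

121/52

Using pₖ = aₖpₖ₋₁ + pₖ₋₂, qₖ = aₖqₖ₋₁ + qₖ₋₂ (with p₋₁=1, p₋₂=0, q₋₁=0, q₋₂=1):
  k=0: a=2, p=2, q=1
  k=1: a=3, p=7, q=3
  k=2: a=16, p=114, q=49
  k=3: a=1, p=121, q=52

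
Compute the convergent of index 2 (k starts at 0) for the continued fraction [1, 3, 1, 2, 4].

Using pₖ = aₖpₖ₋₁ + pₖ₋₂, qₖ = aₖqₖ₋₁ + qₖ₋₂ (with p₋₁=1, p₋₂=0, q₋₁=0, q₋₂=1):
  k=0: a=1, p=1, q=1
  k=1: a=3, p=4, q=3
  k=2: a=1, p=5, q=4

5/4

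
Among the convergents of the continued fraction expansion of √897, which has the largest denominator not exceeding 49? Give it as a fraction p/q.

√897 = [29; 1, 18, 1, 58, …] (period length 4).
Convergents:
  p_0/q_0 = 29/1
  p_1/q_1 = 30/1
  p_2/q_2 = 569/19
  p_3/q_3 = 599/20
  p_4/q_4 = 35311/1179
q_3 = 20 ≤ 49 < 1179 = q_4, so the answer is 599/20.

599/20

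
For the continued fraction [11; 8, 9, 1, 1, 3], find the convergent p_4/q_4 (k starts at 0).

Using pₖ = aₖpₖ₋₁ + pₖ₋₂, qₖ = aₖqₖ₋₁ + qₖ₋₂ (with p₋₁=1, p₋₂=0, q₋₁=0, q₋₂=1):
  k=0: a=11, p=11, q=1
  k=1: a=8, p=89, q=8
  k=2: a=9, p=812, q=73
  k=3: a=1, p=901, q=81
  k=4: a=1, p=1713, q=154

1713/154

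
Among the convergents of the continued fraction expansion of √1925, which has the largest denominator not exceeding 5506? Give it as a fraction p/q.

215557/4913

√1925 = [43; 1, 6, 1, 86, …] (period length 4).
Convergents:
  p_0/q_0 = 43/1
  p_1/q_1 = 44/1
  p_2/q_2 = 307/7
  p_3/q_3 = 351/8
  p_4/q_4 = 30493/695
  p_5/q_5 = 30844/703
  p_6/q_6 = 215557/4913
  p_7/q_7 = 246401/5616
q_6 = 4913 ≤ 5506 < 5616 = q_7, so the answer is 215557/4913.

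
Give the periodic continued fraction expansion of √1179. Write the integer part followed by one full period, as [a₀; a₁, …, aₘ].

a₀ = ⌊√1179⌋ = 34.
With m₀=0, d₀=1 and mₖ₊₁ = dₖaₖ − mₖ, dₖ₊₁ = (n − mₖ₊₁²)/dₖ, aₖ₊₁ = ⌊(a₀+mₖ₊₁)/dₖ₊₁⌋:
  k=1: m=34, d=23, a=2
  k=2: m=12, d=45, a=1
  k=3: m=33, d=2, a=33
  k=4: m=33, d=45, a=1
  k=5: m=12, d=23, a=2
  k=6: m=34, d=1, a=68
d=1 and a=2a₀=68 at k=6, so the next step gives (m, d) = (34, 23) again — its k=1 value — and the period has length 6.

[34; 2, 1, 33, 1, 2, 68]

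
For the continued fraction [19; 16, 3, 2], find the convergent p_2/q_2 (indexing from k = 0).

Using pₖ = aₖpₖ₋₁ + pₖ₋₂, qₖ = aₖqₖ₋₁ + qₖ₋₂ (with p₋₁=1, p₋₂=0, q₋₁=0, q₋₂=1):
  k=0: a=19, p=19, q=1
  k=1: a=16, p=305, q=16
  k=2: a=3, p=934, q=49

934/49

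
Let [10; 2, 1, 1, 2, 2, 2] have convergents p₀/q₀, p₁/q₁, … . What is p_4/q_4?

Using pₖ = aₖpₖ₋₁ + pₖ₋₂, qₖ = aₖqₖ₋₁ + qₖ₋₂ (with p₋₁=1, p₋₂=0, q₋₁=0, q₋₂=1):
  k=0: a=10, p=10, q=1
  k=1: a=2, p=21, q=2
  k=2: a=1, p=31, q=3
  k=3: a=1, p=52, q=5
  k=4: a=2, p=135, q=13

135/13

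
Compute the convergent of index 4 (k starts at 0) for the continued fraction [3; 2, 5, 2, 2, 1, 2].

Using pₖ = aₖpₖ₋₁ + pₖ₋₂, qₖ = aₖqₖ₋₁ + qₖ₋₂ (with p₋₁=1, p₋₂=0, q₋₁=0, q₋₂=1):
  k=0: a=3, p=3, q=1
  k=1: a=2, p=7, q=2
  k=2: a=5, p=38, q=11
  k=3: a=2, p=83, q=24
  k=4: a=2, p=204, q=59

204/59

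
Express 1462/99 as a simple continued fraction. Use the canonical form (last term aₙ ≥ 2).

[14; 1, 3, 3, 3, 2]

1462 = 14*99 + 76
99 = 1*76 + 23
76 = 3*23 + 7
23 = 3*7 + 2
7 = 3*2 + 1
2 = 2*1 + 0  (stop)
So 1462/99 = [14; 1, 3, 3, 3, 2].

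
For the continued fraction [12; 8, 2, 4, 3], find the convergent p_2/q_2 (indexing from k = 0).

Using pₖ = aₖpₖ₋₁ + pₖ₋₂, qₖ = aₖqₖ₋₁ + qₖ₋₂ (with p₋₁=1, p₋₂=0, q₋₁=0, q₋₂=1):
  k=0: a=12, p=12, q=1
  k=1: a=8, p=97, q=8
  k=2: a=2, p=206, q=17

206/17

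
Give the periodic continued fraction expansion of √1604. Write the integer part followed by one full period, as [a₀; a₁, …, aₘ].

a₀ = ⌊√1604⌋ = 40.

[40; 20, 80]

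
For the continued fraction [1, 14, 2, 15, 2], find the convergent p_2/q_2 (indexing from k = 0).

Using pₖ = aₖpₖ₋₁ + pₖ₋₂, qₖ = aₖqₖ₋₁ + qₖ₋₂ (with p₋₁=1, p₋₂=0, q₋₁=0, q₋₂=1):
  k=0: a=1, p=1, q=1
  k=1: a=14, p=15, q=14
  k=2: a=2, p=31, q=29

31/29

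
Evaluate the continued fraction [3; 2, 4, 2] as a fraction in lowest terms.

Using pₖ = aₖpₖ₋₁ + pₖ₋₂ and qₖ = aₖqₖ₋₁ + qₖ₋₂:
  k=0: a=3, p=3, q=1
  k=1: a=2, p=7, q=2
  k=2: a=4, p=31, q=9
  k=3: a=2, p=69, q=20

69/20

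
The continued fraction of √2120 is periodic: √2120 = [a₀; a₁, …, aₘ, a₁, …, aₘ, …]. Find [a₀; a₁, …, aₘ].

[46; 23, 92]

a₀ = ⌊√2120⌋ = 46.
With m₀=0, d₀=1 and mₖ₊₁ = dₖaₖ − mₖ, dₖ₊₁ = (n − mₖ₊₁²)/dₖ, aₖ₊₁ = ⌊(a₀+mₖ₊₁)/dₖ₊₁⌋:
  k=1: m=46, d=4, a=23
  k=2: m=46, d=1, a=92
d=1 and a=2a₀=92 at k=2, so the next step gives (m, d) = (46, 4) again — its k=1 value — and the period has length 2.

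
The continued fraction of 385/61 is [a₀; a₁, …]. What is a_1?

385 = 6·61 + 19   →  a_0 = 6
61 = 3·19 + 4   →  a_1 = 3

3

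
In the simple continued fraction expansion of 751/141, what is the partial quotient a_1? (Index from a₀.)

751 = 5·141 + 46   →  a_0 = 5
141 = 3·46 + 3   →  a_1 = 3

3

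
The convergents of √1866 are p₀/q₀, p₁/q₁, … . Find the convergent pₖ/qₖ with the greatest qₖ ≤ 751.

15551/360

√1866 = [43; 5, 14, 5, 86, …] (period length 4).
Convergents:
  p_0/q_0 = 43/1
  p_1/q_1 = 216/5
  p_2/q_2 = 3067/71
  p_3/q_3 = 15551/360
  p_4/q_4 = 1340453/31031
q_3 = 360 ≤ 751 < 31031 = q_4, so the answer is 15551/360.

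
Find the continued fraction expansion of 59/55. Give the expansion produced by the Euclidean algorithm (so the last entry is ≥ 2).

59 = 1·55 + 4
55 = 13·4 + 3
4 = 1·3 + 1
3 = 3·1 + 0  (stop)
So 59/55 = [1; 13, 1, 3].

[1; 13, 1, 3]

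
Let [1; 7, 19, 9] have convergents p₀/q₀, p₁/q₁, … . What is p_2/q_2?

153/134

Using pₖ = aₖpₖ₋₁ + pₖ₋₂, qₖ = aₖqₖ₋₁ + qₖ₋₂ (with p₋₁=1, p₋₂=0, q₋₁=0, q₋₂=1):
  k=0: a=1, p=1, q=1
  k=1: a=7, p=8, q=7
  k=2: a=19, p=153, q=134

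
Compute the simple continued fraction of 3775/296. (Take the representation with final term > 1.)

[12; 1, 3, 18, 4]

3775 = 12*296 + 223
296 = 1*223 + 73
223 = 3*73 + 4
73 = 18*4 + 1
4 = 4*1 + 0  (stop)
So 3775/296 = [12; 1, 3, 18, 4].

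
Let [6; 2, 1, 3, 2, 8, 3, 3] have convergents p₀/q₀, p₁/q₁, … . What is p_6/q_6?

Using pₖ = aₖpₖ₋₁ + pₖ₋₂, qₖ = aₖqₖ₋₁ + qₖ₋₂ (with p₋₁=1, p₋₂=0, q₋₁=0, q₋₂=1):
  k=0: a=6, p=6, q=1
  k=1: a=2, p=13, q=2
  k=2: a=1, p=19, q=3
  k=3: a=3, p=70, q=11
  k=4: a=2, p=159, q=25
  k=5: a=8, p=1342, q=211
  k=6: a=3, p=4185, q=658

4185/658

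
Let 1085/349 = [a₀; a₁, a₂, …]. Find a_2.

1085 = 3·349 + 38   →  a_0 = 3
349 = 9·38 + 7   →  a_1 = 9
38 = 5·7 + 3   →  a_2 = 5

5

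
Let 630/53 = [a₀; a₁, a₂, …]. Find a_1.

1

630 = 11·53 + 47   →  a_0 = 11
53 = 1·47 + 6   →  a_1 = 1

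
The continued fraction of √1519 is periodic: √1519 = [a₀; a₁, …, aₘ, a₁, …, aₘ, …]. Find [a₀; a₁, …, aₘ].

a₀ = ⌊√1519⌋ = 38.
With m₀=0, d₀=1 and mₖ₊₁ = dₖaₖ − mₖ, dₖ₊₁ = (n − mₖ₊₁²)/dₖ, aₖ₊₁ = ⌊(a₀+mₖ₊₁)/dₖ₊₁⌋:
  k=1: m=38, d=75, a=1
  k=2: m=37, d=2, a=37
  k=3: m=37, d=75, a=1
  k=4: m=38, d=1, a=76
d=1 and a=2a₀=76 at k=4, so the next step gives (m, d) = (38, 75) again — its k=1 value — and the period has length 4.

[38; 1, 37, 1, 76]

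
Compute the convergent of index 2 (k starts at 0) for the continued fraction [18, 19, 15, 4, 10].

Using pₖ = aₖpₖ₋₁ + pₖ₋₂, qₖ = aₖqₖ₋₁ + qₖ₋₂ (with p₋₁=1, p₋₂=0, q₋₁=0, q₋₂=1):
  k=0: a=18, p=18, q=1
  k=1: a=19, p=343, q=19
  k=2: a=15, p=5163, q=286

5163/286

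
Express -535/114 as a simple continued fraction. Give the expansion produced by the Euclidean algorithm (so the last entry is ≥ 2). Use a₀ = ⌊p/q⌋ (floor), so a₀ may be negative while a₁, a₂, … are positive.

[-5; 3, 3, 1, 8]

-535 = -5*114 + 35
114 = 3*35 + 9
35 = 3*9 + 8
9 = 1*8 + 1
8 = 8*1 + 0  (stop)
So -535/114 = [-5; 3, 3, 1, 8].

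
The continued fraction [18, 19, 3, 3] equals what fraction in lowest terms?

Using pₖ = aₖpₖ₋₁ + pₖ₋₂ and qₖ = aₖqₖ₋₁ + qₖ₋₂:
  k=0: a=18, p=18, q=1
  k=1: a=19, p=343, q=19
  k=2: a=3, p=1047, q=58
  k=3: a=3, p=3484, q=193

3484/193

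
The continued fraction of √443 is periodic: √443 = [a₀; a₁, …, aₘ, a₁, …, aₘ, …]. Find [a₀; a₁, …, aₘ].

[21; 21, 42]

a₀ = ⌊√443⌋ = 21.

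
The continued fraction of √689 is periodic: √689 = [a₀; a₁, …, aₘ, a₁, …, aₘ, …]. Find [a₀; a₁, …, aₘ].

a₀ = ⌊√689⌋ = 26.
With m₀=0, d₀=1 and mₖ₊₁ = dₖaₖ − mₖ, dₖ₊₁ = (n − mₖ₊₁²)/dₖ, aₖ₊₁ = ⌊(a₀+mₖ₊₁)/dₖ₊₁⌋:
  k=1: m=26, d=13, a=4
  k=2: m=26, d=1, a=52
d=1 and a=2a₀=52 at k=2, so the next step gives (m, d) = (26, 13) again — its k=1 value — and the period has length 2.

[26; 4, 52]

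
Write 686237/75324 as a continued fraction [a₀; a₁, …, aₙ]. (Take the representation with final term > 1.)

686237 = 9×75324 + 8321
75324 = 9×8321 + 435
8321 = 19×435 + 56
435 = 7×56 + 43
56 = 1×43 + 13
43 = 3×13 + 4
13 = 3×4 + 1
4 = 4×1 + 0  (stop)
So 686237/75324 = [9; 9, 19, 7, 1, 3, 3, 4].

[9; 9, 19, 7, 1, 3, 3, 4]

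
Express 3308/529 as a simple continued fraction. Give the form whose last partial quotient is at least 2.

[6; 3, 1, 18, 7]

3308 = 6*529 + 134
529 = 3*134 + 127
134 = 1*127 + 7
127 = 18*7 + 1
7 = 7*1 + 0  (stop)
So 3308/529 = [6; 3, 1, 18, 7].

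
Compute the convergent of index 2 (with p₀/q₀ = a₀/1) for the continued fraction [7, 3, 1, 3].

Using pₖ = aₖpₖ₋₁ + pₖ₋₂, qₖ = aₖqₖ₋₁ + qₖ₋₂ (with p₋₁=1, p₋₂=0, q₋₁=0, q₋₂=1):
  k=0: a=7, p=7, q=1
  k=1: a=3, p=22, q=3
  k=2: a=1, p=29, q=4

29/4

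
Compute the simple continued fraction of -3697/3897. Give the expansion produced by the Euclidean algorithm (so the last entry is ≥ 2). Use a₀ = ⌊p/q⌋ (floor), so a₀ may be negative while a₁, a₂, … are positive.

[-1; 19, 2, 16, 6]

-3697 = -1×3897 + 200
3897 = 19×200 + 97
200 = 2×97 + 6
97 = 16×6 + 1
6 = 6×1 + 0  (stop)
So -3697/3897 = [-1; 19, 2, 16, 6].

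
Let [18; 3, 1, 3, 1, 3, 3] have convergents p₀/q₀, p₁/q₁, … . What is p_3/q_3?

274/15

Using pₖ = aₖpₖ₋₁ + pₖ₋₂, qₖ = aₖqₖ₋₁ + qₖ₋₂ (with p₋₁=1, p₋₂=0, q₋₁=0, q₋₂=1):
  k=0: a=18, p=18, q=1
  k=1: a=3, p=55, q=3
  k=2: a=1, p=73, q=4
  k=3: a=3, p=274, q=15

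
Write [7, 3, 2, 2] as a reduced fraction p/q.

Using pₖ = aₖpₖ₋₁ + pₖ₋₂ and qₖ = aₖqₖ₋₁ + qₖ₋₂:
  k=0: a=7, p=7, q=1
  k=1: a=3, p=22, q=3
  k=2: a=2, p=51, q=7
  k=3: a=2, p=124, q=17

124/17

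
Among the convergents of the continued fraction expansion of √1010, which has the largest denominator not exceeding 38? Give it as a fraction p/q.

√1010 = [31; 1, 3, 1, 1, 3, 1, 62, …] (period length 7).
Convergents:
  p_0/q_0 = 31/1
  p_1/q_1 = 32/1
  p_2/q_2 = 127/4
  p_3/q_3 = 159/5
  p_4/q_4 = 286/9
  p_5/q_5 = 1017/32
  p_6/q_6 = 1303/41
q_5 = 32 ≤ 38 < 41 = q_6, so the answer is 1017/32.

1017/32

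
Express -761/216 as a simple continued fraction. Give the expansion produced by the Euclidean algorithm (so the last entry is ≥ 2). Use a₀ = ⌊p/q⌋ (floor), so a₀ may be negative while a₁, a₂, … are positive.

[-4; 2, 10, 3, 3]

-761 = -4*216 + 103
216 = 2*103 + 10
103 = 10*10 + 3
10 = 3*3 + 1
3 = 3*1 + 0  (stop)
So -761/216 = [-4; 2, 10, 3, 3].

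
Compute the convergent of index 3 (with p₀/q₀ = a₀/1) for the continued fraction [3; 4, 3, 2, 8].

97/30

Using pₖ = aₖpₖ₋₁ + pₖ₋₂, qₖ = aₖqₖ₋₁ + qₖ₋₂ (with p₋₁=1, p₋₂=0, q₋₁=0, q₋₂=1):
  k=0: a=3, p=3, q=1
  k=1: a=4, p=13, q=4
  k=2: a=3, p=42, q=13
  k=3: a=2, p=97, q=30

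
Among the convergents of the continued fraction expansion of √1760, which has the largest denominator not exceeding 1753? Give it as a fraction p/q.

73081/1742

√1760 = [41; 1, 19, 1, 82, …] (period length 4).
Convergents:
  p_0/q_0 = 41/1
  p_1/q_1 = 42/1
  p_2/q_2 = 839/20
  p_3/q_3 = 881/21
  p_4/q_4 = 73081/1742
  p_5/q_5 = 73962/1763
q_4 = 1742 ≤ 1753 < 1763 = q_5, so the answer is 73081/1742.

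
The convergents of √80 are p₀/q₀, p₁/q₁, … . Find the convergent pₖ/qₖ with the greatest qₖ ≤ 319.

2728/305

√80 = [8; 1, 16, …] (period length 2).
Convergents:
  p_0/q_0 = 8/1
  p_1/q_1 = 9/1
  p_2/q_2 = 152/17
  p_3/q_3 = 161/18
  p_4/q_4 = 2728/305
  p_5/q_5 = 2889/323
q_4 = 305 ≤ 319 < 323 = q_5, so the answer is 2728/305.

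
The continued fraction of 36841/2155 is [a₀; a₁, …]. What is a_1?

36841 = 17·2155 + 206   →  a_0 = 17
2155 = 10·206 + 95   →  a_1 = 10

10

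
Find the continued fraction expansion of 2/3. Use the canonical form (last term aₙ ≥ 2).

[0; 1, 2]

2 = 0*3 + 2
3 = 1*2 + 1
2 = 2*1 + 0  (stop)
So 2/3 = [0; 1, 2].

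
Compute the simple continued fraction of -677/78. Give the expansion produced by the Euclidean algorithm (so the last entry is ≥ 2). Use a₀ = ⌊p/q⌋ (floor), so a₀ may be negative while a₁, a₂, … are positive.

-677 = -9×78 + 25
78 = 3×25 + 3
25 = 8×3 + 1
3 = 3×1 + 0  (stop)
So -677/78 = [-9; 3, 8, 3].

[-9; 3, 8, 3]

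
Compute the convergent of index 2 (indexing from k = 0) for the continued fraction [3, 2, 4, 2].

Using pₖ = aₖpₖ₋₁ + pₖ₋₂, qₖ = aₖqₖ₋₁ + qₖ₋₂ (with p₋₁=1, p₋₂=0, q₋₁=0, q₋₂=1):
  k=0: a=3, p=3, q=1
  k=1: a=2, p=7, q=2
  k=2: a=4, p=31, q=9

31/9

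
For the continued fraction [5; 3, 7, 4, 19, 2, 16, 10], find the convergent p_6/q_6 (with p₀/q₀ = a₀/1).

Using pₖ = aₖpₖ₋₁ + pₖ₋₂, qₖ = aₖqₖ₋₁ + qₖ₋₂ (with p₋₁=1, p₋₂=0, q₋₁=0, q₋₂=1):
  k=0: a=5, p=5, q=1
  k=1: a=3, p=16, q=3
  k=2: a=7, p=117, q=22
  k=3: a=4, p=484, q=91
  k=4: a=19, p=9313, q=1751
  k=5: a=2, p=19110, q=3593
  k=6: a=16, p=315073, q=59239

315073/59239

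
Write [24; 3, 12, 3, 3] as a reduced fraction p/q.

9219/379

Fold from the inside: start with 3/1.
  3 + 1/3 = 10/3
  12 + 3/10 = 123/10
  3 + 10/123 = 379/123
  24 + 123/379 = 9219/379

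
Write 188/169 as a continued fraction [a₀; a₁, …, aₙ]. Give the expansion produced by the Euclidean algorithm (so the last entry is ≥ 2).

[1; 8, 1, 8, 2]

188 = 1×169 + 19
169 = 8×19 + 17
19 = 1×17 + 2
17 = 8×2 + 1
2 = 2×1 + 0  (stop)
So 188/169 = [1; 8, 1, 8, 2].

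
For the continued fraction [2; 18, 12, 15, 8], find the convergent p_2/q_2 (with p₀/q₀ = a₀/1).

446/217

Using pₖ = aₖpₖ₋₁ + pₖ₋₂, qₖ = aₖqₖ₋₁ + qₖ₋₂ (with p₋₁=1, p₋₂=0, q₋₁=0, q₋₂=1):
  k=0: a=2, p=2, q=1
  k=1: a=18, p=37, q=18
  k=2: a=12, p=446, q=217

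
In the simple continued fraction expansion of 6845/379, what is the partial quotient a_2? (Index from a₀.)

2

6845 = 18·379 + 23   →  a_0 = 18
379 = 16·23 + 11   →  a_1 = 16
23 = 2·11 + 1   →  a_2 = 2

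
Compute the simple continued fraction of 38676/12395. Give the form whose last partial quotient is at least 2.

38676 = 3*12395 + 1491
12395 = 8*1491 + 467
1491 = 3*467 + 90
467 = 5*90 + 17
90 = 5*17 + 5
17 = 3*5 + 2
5 = 2*2 + 1
2 = 2*1 + 0  (stop)
So 38676/12395 = [3; 8, 3, 5, 5, 3, 2, 2].

[3; 8, 3, 5, 5, 3, 2, 2]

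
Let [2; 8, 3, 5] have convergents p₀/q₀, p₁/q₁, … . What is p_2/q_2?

Using pₖ = aₖpₖ₋₁ + pₖ₋₂, qₖ = aₖqₖ₋₁ + qₖ₋₂ (with p₋₁=1, p₋₂=0, q₋₁=0, q₋₂=1):
  k=0: a=2, p=2, q=1
  k=1: a=8, p=17, q=8
  k=2: a=3, p=53, q=25

53/25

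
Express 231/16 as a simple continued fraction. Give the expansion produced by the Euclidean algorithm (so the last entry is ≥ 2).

[14; 2, 3, 2]

231 = 14×16 + 7
16 = 2×7 + 2
7 = 3×2 + 1
2 = 2×1 + 0  (stop)
So 231/16 = [14; 2, 3, 2].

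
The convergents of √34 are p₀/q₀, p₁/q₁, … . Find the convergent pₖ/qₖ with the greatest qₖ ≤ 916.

2449/420

√34 = [5; 1, 4, 1, 10, …] (period length 4).
Convergents:
  p_0/q_0 = 5/1
  p_1/q_1 = 6/1
  p_2/q_2 = 29/5
  p_3/q_3 = 35/6
  p_4/q_4 = 379/65
  p_5/q_5 = 414/71
  p_6/q_6 = 2035/349
  p_7/q_7 = 2449/420
  p_8/q_8 = 26525/4549
q_7 = 420 ≤ 916 < 4549 = q_8, so the answer is 2449/420.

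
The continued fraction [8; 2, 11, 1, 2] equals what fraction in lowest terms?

Fold from the inside: start with 2/1.
  1 + 1/2 = 3/2
  11 + 2/3 = 35/3
  2 + 3/35 = 73/35
  8 + 35/73 = 619/73

619/73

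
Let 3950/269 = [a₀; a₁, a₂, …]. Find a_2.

3950 = 14·269 + 184   →  a_0 = 14
269 = 1·184 + 85   →  a_1 = 1
184 = 2·85 + 14   →  a_2 = 2

2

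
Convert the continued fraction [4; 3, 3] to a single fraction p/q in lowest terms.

43/10

Fold from the inside: start with 3/1.
  3 + 1/3 = 10/3
  4 + 3/10 = 43/10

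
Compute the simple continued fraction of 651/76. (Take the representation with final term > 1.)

651 = 8×76 + 43
76 = 1×43 + 33
43 = 1×33 + 10
33 = 3×10 + 3
10 = 3×3 + 1
3 = 3×1 + 0  (stop)
So 651/76 = [8; 1, 1, 3, 3, 3].

[8; 1, 1, 3, 3, 3]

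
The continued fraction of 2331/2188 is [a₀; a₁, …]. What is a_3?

2331 = 1·2188 + 143   →  a_0 = 1
2188 = 15·143 + 43   →  a_1 = 15
143 = 3·43 + 14   →  a_2 = 3
43 = 3·14 + 1   →  a_3 = 3

3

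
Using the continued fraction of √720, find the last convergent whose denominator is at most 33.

161/6

√720 = [26; 1, 4, 1, 52, …] (period length 4).
Convergents:
  p_0/q_0 = 26/1
  p_1/q_1 = 27/1
  p_2/q_2 = 134/5
  p_3/q_3 = 161/6
  p_4/q_4 = 8506/317
q_3 = 6 ≤ 33 < 317 = q_4, so the answer is 161/6.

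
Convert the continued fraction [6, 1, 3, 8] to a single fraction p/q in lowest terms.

223/33

Using pₖ = aₖpₖ₋₁ + pₖ₋₂ and qₖ = aₖqₖ₋₁ + qₖ₋₂:
  k=0: a=6, p=6, q=1
  k=1: a=1, p=7, q=1
  k=2: a=3, p=27, q=4
  k=3: a=8, p=223, q=33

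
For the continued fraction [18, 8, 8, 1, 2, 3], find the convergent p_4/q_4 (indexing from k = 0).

Using pₖ = aₖpₖ₋₁ + pₖ₋₂, qₖ = aₖqₖ₋₁ + qₖ₋₂ (with p₋₁=1, p₋₂=0, q₋₁=0, q₋₂=1):
  k=0: a=18, p=18, q=1
  k=1: a=8, p=145, q=8
  k=2: a=8, p=1178, q=65
  k=3: a=1, p=1323, q=73
  k=4: a=2, p=3824, q=211

3824/211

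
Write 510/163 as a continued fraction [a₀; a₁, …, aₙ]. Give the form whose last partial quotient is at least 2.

[3; 7, 1, 3, 5]

510 = 3*163 + 21
163 = 7*21 + 16
21 = 1*16 + 5
16 = 3*5 + 1
5 = 5*1 + 0  (stop)
So 510/163 = [3; 7, 1, 3, 5].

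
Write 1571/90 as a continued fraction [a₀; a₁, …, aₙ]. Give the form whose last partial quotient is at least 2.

[17; 2, 5, 8]

1571 = 17·90 + 41
90 = 2·41 + 8
41 = 5·8 + 1
8 = 8·1 + 0  (stop)
So 1571/90 = [17; 2, 5, 8].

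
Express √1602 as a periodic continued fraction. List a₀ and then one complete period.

[40; 40, 80]

a₀ = ⌊√1602⌋ = 40.
With m₀=0, d₀=1 and mₖ₊₁ = dₖaₖ − mₖ, dₖ₊₁ = (n − mₖ₊₁²)/dₖ, aₖ₊₁ = ⌊(a₀+mₖ₊₁)/dₖ₊₁⌋:
  k=1: m=40, d=2, a=40
  k=2: m=40, d=1, a=80
d=1 and a=2a₀=80 at k=2, so the next step gives (m, d) = (40, 2) again — its k=1 value — and the period has length 2.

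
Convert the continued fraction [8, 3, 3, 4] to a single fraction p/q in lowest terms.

Using pₖ = aₖpₖ₋₁ + pₖ₋₂ and qₖ = aₖqₖ₋₁ + qₖ₋₂:
  k=0: a=8, p=8, q=1
  k=1: a=3, p=25, q=3
  k=2: a=3, p=83, q=10
  k=3: a=4, p=357, q=43

357/43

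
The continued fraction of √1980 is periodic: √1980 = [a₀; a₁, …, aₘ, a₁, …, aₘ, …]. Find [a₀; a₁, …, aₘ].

[44; 2, 88]

a₀ = ⌊√1980⌋ = 44.
With m₀=0, d₀=1 and mₖ₊₁ = dₖaₖ − mₖ, dₖ₊₁ = (n − mₖ₊₁²)/dₖ, aₖ₊₁ = ⌊(a₀+mₖ₊₁)/dₖ₊₁⌋:
  k=1: m=44, d=44, a=2
  k=2: m=44, d=1, a=88
d=1 and a=2a₀=88 at k=2, so the next step gives (m, d) = (44, 44) again — its k=1 value — and the period has length 2.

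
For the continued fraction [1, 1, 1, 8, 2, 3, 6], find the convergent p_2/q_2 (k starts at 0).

Using pₖ = aₖpₖ₋₁ + pₖ₋₂, qₖ = aₖqₖ₋₁ + qₖ₋₂ (with p₋₁=1, p₋₂=0, q₋₁=0, q₋₂=1):
  k=0: a=1, p=1, q=1
  k=1: a=1, p=2, q=1
  k=2: a=1, p=3, q=2

3/2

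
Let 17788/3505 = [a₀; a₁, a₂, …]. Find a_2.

3

17788 = 5·3505 + 263   →  a_0 = 5
3505 = 13·263 + 86   →  a_1 = 13
263 = 3·86 + 5   →  a_2 = 3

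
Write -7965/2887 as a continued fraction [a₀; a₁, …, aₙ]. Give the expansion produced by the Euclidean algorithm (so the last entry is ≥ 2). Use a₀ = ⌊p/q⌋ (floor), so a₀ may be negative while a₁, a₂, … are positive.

-7965 = -3·2887 + 696
2887 = 4·696 + 103
696 = 6·103 + 78
103 = 1·78 + 25
78 = 3·25 + 3
25 = 8·3 + 1
3 = 3·1 + 0  (stop)
So -7965/2887 = [-3; 4, 6, 1, 3, 8, 3].

[-3; 4, 6, 1, 3, 8, 3]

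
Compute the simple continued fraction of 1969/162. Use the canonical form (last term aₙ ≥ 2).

1969 = 12*162 + 25
162 = 6*25 + 12
25 = 2*12 + 1
12 = 12*1 + 0  (stop)
So 1969/162 = [12; 6, 2, 12].

[12; 6, 2, 12]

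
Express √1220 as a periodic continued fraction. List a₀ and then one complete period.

a₀ = ⌊√1220⌋ = 34.
With m₀=0, d₀=1 and mₖ₊₁ = dₖaₖ − mₖ, dₖ₊₁ = (n − mₖ₊₁²)/dₖ, aₖ₊₁ = ⌊(a₀+mₖ₊₁)/dₖ₊₁⌋:
  k=1: m=34, d=64, a=1
  k=2: m=30, d=5, a=12
  k=3: m=30, d=64, a=1
  k=4: m=34, d=1, a=68
d=1 and a=2a₀=68 at k=4, so the next step gives (m, d) = (34, 64) again — its k=1 value — and the period has length 4.

[34; 1, 12, 1, 68]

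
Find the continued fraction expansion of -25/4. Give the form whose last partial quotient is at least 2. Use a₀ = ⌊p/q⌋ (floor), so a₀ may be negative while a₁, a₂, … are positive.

-25 = -7×4 + 3
4 = 1×3 + 1
3 = 3×1 + 0  (stop)
So -25/4 = [-7; 1, 3].

[-7; 1, 3]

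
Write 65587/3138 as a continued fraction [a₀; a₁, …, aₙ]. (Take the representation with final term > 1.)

65587 = 20*3138 + 2827
3138 = 1*2827 + 311
2827 = 9*311 + 28
311 = 11*28 + 3
28 = 9*3 + 1
3 = 3*1 + 0  (stop)
So 65587/3138 = [20; 1, 9, 11, 9, 3].

[20; 1, 9, 11, 9, 3]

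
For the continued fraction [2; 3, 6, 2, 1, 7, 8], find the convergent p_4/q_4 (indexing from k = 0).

139/60

Using pₖ = aₖpₖ₋₁ + pₖ₋₂, qₖ = aₖqₖ₋₁ + qₖ₋₂ (with p₋₁=1, p₋₂=0, q₋₁=0, q₋₂=1):
  k=0: a=2, p=2, q=1
  k=1: a=3, p=7, q=3
  k=2: a=6, p=44, q=19
  k=3: a=2, p=95, q=41
  k=4: a=1, p=139, q=60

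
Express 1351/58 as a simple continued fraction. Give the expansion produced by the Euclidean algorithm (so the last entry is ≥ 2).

1351 = 23·58 + 17
58 = 3·17 + 7
17 = 2·7 + 3
7 = 2·3 + 1
3 = 3·1 + 0  (stop)
So 1351/58 = [23; 3, 2, 2, 3].

[23; 3, 2, 2, 3]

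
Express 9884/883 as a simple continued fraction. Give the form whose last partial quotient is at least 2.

9884 = 11*883 + 171
883 = 5*171 + 28
171 = 6*28 + 3
28 = 9*3 + 1
3 = 3*1 + 0  (stop)
So 9884/883 = [11; 5, 6, 9, 3].

[11; 5, 6, 9, 3]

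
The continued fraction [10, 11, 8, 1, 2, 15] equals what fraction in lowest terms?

Using pₖ = aₖpₖ₋₁ + pₖ₋₂ and qₖ = aₖqₖ₋₁ + qₖ₋₂:
  k=0: a=10, p=10, q=1
  k=1: a=11, p=111, q=11
  k=2: a=8, p=898, q=89
  k=3: a=1, p=1009, q=100
  k=4: a=2, p=2916, q=289
  k=5: a=15, p=44749, q=4435

44749/4435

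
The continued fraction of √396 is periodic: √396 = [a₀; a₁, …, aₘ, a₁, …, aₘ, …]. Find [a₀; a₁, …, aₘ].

a₀ = ⌊√396⌋ = 19.

[19; 1, 8, 1, 38]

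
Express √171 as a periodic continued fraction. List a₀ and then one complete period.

a₀ = ⌊√171⌋ = 13.
With m₀=0, d₀=1 and mₖ₊₁ = dₖaₖ − mₖ, dₖ₊₁ = (n − mₖ₊₁²)/dₖ, aₖ₊₁ = ⌊(a₀+mₖ₊₁)/dₖ₊₁⌋:
  k=1: m=13, d=2, a=13
  k=2: m=13, d=1, a=26
d=1 and a=2a₀=26 at k=2, so the next step gives (m, d) = (13, 2) again — its k=1 value — and the period has length 2.

[13; 13, 26]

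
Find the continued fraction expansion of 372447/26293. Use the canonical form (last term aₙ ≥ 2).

[14; 6, 19, 2, 15, 2, 3]

372447 = 14·26293 + 4345
26293 = 6·4345 + 223
4345 = 19·223 + 108
223 = 2·108 + 7
108 = 15·7 + 3
7 = 2·3 + 1
3 = 3·1 + 0  (stop)
So 372447/26293 = [14; 6, 19, 2, 15, 2, 3].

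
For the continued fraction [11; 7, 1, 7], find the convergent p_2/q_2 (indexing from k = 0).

89/8

Using pₖ = aₖpₖ₋₁ + pₖ₋₂, qₖ = aₖqₖ₋₁ + qₖ₋₂ (with p₋₁=1, p₋₂=0, q₋₁=0, q₋₂=1):
  k=0: a=11, p=11, q=1
  k=1: a=7, p=78, q=7
  k=2: a=1, p=89, q=8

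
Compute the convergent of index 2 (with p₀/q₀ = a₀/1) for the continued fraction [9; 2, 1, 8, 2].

28/3

Using pₖ = aₖpₖ₋₁ + pₖ₋₂, qₖ = aₖqₖ₋₁ + qₖ₋₂ (with p₋₁=1, p₋₂=0, q₋₁=0, q₋₂=1):
  k=0: a=9, p=9, q=1
  k=1: a=2, p=19, q=2
  k=2: a=1, p=28, q=3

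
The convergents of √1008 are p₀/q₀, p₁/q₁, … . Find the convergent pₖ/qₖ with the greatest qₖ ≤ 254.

√1008 = [31; 1, 2, 1, 62, …] (period length 4).
Convergents:
  p_0/q_0 = 31/1
  p_1/q_1 = 32/1
  p_2/q_2 = 95/3
  p_3/q_3 = 127/4
  p_4/q_4 = 7969/251
  p_5/q_5 = 8096/255
q_4 = 251 ≤ 254 < 255 = q_5, so the answer is 7969/251.

7969/251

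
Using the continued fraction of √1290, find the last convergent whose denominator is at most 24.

√1290 = [35; 1, 10, 1, 70, …] (period length 4).
Convergents:
  p_0/q_0 = 35/1
  p_1/q_1 = 36/1
  p_2/q_2 = 395/11
  p_3/q_3 = 431/12
  p_4/q_4 = 30565/851
q_3 = 12 ≤ 24 < 851 = q_4, so the answer is 431/12.

431/12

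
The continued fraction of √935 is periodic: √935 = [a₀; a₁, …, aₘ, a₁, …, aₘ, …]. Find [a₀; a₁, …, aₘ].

[30; 1, 1, 2, 1, 2, 1, 1, 60]

a₀ = ⌊√935⌋ = 30.
With m₀=0, d₀=1 and mₖ₊₁ = dₖaₖ − mₖ, dₖ₊₁ = (n − mₖ₊₁²)/dₖ, aₖ₊₁ = ⌊(a₀+mₖ₊₁)/dₖ₊₁⌋:
  k=1: m=30, d=35, a=1
  k=2: m=5, d=26, a=1
  k=3: m=21, d=19, a=2
  k=4: m=17, d=34, a=1
  k=5: m=17, d=19, a=2
  k=6: m=21, d=26, a=1
  k=7: m=5, d=35, a=1
  k=8: m=30, d=1, a=60
d=1 and a=2a₀=60 at k=8, so the next step gives (m, d) = (30, 35) again — its k=1 value — and the period has length 8.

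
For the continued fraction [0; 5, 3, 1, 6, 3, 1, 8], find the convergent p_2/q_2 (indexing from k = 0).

3/16

Using pₖ = aₖpₖ₋₁ + pₖ₋₂, qₖ = aₖqₖ₋₁ + qₖ₋₂ (with p₋₁=1, p₋₂=0, q₋₁=0, q₋₂=1):
  k=0: a=0, p=0, q=1
  k=1: a=5, p=1, q=5
  k=2: a=3, p=3, q=16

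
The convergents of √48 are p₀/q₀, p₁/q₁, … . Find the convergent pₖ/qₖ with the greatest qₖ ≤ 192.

1254/181

√48 = [6; 1, 12, …] (period length 2).
Convergents:
  p_0/q_0 = 6/1
  p_1/q_1 = 7/1
  p_2/q_2 = 90/13
  p_3/q_3 = 97/14
  p_4/q_4 = 1254/181
  p_5/q_5 = 1351/195
q_4 = 181 ≤ 192 < 195 = q_5, so the answer is 1254/181.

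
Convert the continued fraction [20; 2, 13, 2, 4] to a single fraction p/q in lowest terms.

Using pₖ = aₖpₖ₋₁ + pₖ₋₂ and qₖ = aₖqₖ₋₁ + qₖ₋₂:
  k=0: a=20, p=20, q=1
  k=1: a=2, p=41, q=2
  k=2: a=13, p=553, q=27
  k=3: a=2, p=1147, q=56
  k=4: a=4, p=5141, q=251

5141/251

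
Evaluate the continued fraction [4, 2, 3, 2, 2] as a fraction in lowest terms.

Fold from the inside: start with 2/1.
  2 + 1/2 = 5/2
  3 + 2/5 = 17/5
  2 + 5/17 = 39/17
  4 + 17/39 = 173/39

173/39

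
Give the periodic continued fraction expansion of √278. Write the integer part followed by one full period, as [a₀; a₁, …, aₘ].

a₀ = ⌊√278⌋ = 16.

[16; 1, 2, 16, 2, 1, 32]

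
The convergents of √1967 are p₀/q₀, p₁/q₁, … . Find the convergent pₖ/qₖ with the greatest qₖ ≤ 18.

754/17

√1967 = [44; 2, 1, 5, 1, 2, 88, …] (period length 6).
Convergents:
  p_0/q_0 = 44/1
  p_1/q_1 = 89/2
  p_2/q_2 = 133/3
  p_3/q_3 = 754/17
  p_4/q_4 = 887/20
q_3 = 17 ≤ 18 < 20 = q_4, so the answer is 754/17.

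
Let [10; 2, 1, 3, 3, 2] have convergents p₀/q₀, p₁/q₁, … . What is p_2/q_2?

31/3

Using pₖ = aₖpₖ₋₁ + pₖ₋₂, qₖ = aₖqₖ₋₁ + qₖ₋₂ (with p₋₁=1, p₋₂=0, q₋₁=0, q₋₂=1):
  k=0: a=10, p=10, q=1
  k=1: a=2, p=21, q=2
  k=2: a=1, p=31, q=3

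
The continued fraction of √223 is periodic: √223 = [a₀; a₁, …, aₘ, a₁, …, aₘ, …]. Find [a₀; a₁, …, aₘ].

a₀ = ⌊√223⌋ = 14.
With m₀=0, d₀=1 and mₖ₊₁ = dₖaₖ − mₖ, dₖ₊₁ = (n − mₖ₊₁²)/dₖ, aₖ₊₁ = ⌊(a₀+mₖ₊₁)/dₖ₊₁⌋:
  k=1: m=14, d=27, a=1
  k=2: m=13, d=2, a=13
  k=3: m=13, d=27, a=1
  k=4: m=14, d=1, a=28
d=1 and a=2a₀=28 at k=4, so the next step gives (m, d) = (14, 27) again — its k=1 value — and the period has length 4.

[14; 1, 13, 1, 28]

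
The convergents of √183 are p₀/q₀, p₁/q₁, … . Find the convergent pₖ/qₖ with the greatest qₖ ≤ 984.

12919/955

√183 = [13; 1, 1, 8, 1, 1, 26, …] (period length 6).
Convergents:
  p_0/q_0 = 13/1
  p_1/q_1 = 14/1
  p_2/q_2 = 27/2
  p_3/q_3 = 230/17
  p_4/q_4 = 257/19
  p_5/q_5 = 487/36
  p_6/q_6 = 12919/955
  p_7/q_7 = 13406/991
q_6 = 955 ≤ 984 < 991 = q_7, so the answer is 12919/955.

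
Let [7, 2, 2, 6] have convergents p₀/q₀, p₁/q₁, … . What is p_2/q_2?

37/5

Using pₖ = aₖpₖ₋₁ + pₖ₋₂, qₖ = aₖqₖ₋₁ + qₖ₋₂ (with p₋₁=1, p₋₂=0, q₋₁=0, q₋₂=1):
  k=0: a=7, p=7, q=1
  k=1: a=2, p=15, q=2
  k=2: a=2, p=37, q=5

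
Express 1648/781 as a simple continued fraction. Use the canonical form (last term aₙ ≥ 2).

[2; 9, 12, 3, 2]

1648 = 2*781 + 86
781 = 9*86 + 7
86 = 12*7 + 2
7 = 3*2 + 1
2 = 2*1 + 0  (stop)
So 1648/781 = [2; 9, 12, 3, 2].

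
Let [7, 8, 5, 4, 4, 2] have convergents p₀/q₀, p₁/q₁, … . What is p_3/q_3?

1225/172

Using pₖ = aₖpₖ₋₁ + pₖ₋₂, qₖ = aₖqₖ₋₁ + qₖ₋₂ (with p₋₁=1, p₋₂=0, q₋₁=0, q₋₂=1):
  k=0: a=7, p=7, q=1
  k=1: a=8, p=57, q=8
  k=2: a=5, p=292, q=41
  k=3: a=4, p=1225, q=172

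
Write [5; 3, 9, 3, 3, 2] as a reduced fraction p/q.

Fold from the inside: start with 2/1.
  3 + 1/2 = 7/2
  3 + 2/7 = 23/7
  9 + 7/23 = 214/23
  3 + 23/214 = 665/214
  5 + 214/665 = 3539/665

3539/665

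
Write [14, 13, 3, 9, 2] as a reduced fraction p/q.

11063/786

Using pₖ = aₖpₖ₋₁ + pₖ₋₂ and qₖ = aₖqₖ₋₁ + qₖ₋₂:
  k=0: a=14, p=14, q=1
  k=1: a=13, p=183, q=13
  k=2: a=3, p=563, q=40
  k=3: a=9, p=5250, q=373
  k=4: a=2, p=11063, q=786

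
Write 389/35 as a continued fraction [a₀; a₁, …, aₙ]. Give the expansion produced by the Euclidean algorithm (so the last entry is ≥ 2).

[11; 8, 1, 3]

389 = 11*35 + 4
35 = 8*4 + 3
4 = 1*3 + 1
3 = 3*1 + 0  (stop)
So 389/35 = [11; 8, 1, 3].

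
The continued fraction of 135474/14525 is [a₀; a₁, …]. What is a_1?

3

135474 = 9·14525 + 4749   →  a_0 = 9
14525 = 3·4749 + 278   →  a_1 = 3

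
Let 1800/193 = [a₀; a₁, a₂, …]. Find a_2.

1800 = 9·193 + 63   →  a_0 = 9
193 = 3·63 + 4   →  a_1 = 3
63 = 15·4 + 3   →  a_2 = 15

15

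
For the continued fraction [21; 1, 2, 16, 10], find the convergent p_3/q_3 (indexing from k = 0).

1062/49

Using pₖ = aₖpₖ₋₁ + pₖ₋₂, qₖ = aₖqₖ₋₁ + qₖ₋₂ (with p₋₁=1, p₋₂=0, q₋₁=0, q₋₂=1):
  k=0: a=21, p=21, q=1
  k=1: a=1, p=22, q=1
  k=2: a=2, p=65, q=3
  k=3: a=16, p=1062, q=49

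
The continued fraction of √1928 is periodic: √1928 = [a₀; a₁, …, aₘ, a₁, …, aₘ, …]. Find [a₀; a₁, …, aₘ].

[43; 1, 9, 1, 86]

a₀ = ⌊√1928⌋ = 43.
With m₀=0, d₀=1 and mₖ₊₁ = dₖaₖ − mₖ, dₖ₊₁ = (n − mₖ₊₁²)/dₖ, aₖ₊₁ = ⌊(a₀+mₖ₊₁)/dₖ₊₁⌋:
  k=1: m=43, d=79, a=1
  k=2: m=36, d=8, a=9
  k=3: m=36, d=79, a=1
  k=4: m=43, d=1, a=86
d=1 and a=2a₀=86 at k=4, so the next step gives (m, d) = (43, 79) again — its k=1 value — and the period has length 4.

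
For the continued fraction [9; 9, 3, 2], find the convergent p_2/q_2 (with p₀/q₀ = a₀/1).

255/28

Using pₖ = aₖpₖ₋₁ + pₖ₋₂, qₖ = aₖqₖ₋₁ + qₖ₋₂ (with p₋₁=1, p₋₂=0, q₋₁=0, q₋₂=1):
  k=0: a=9, p=9, q=1
  k=1: a=9, p=82, q=9
  k=2: a=3, p=255, q=28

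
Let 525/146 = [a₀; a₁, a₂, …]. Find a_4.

525 = 3·146 + 87   →  a_0 = 3
146 = 1·87 + 59   →  a_1 = 1
87 = 1·59 + 28   →  a_2 = 1
59 = 2·28 + 3   →  a_3 = 2
28 = 9·3 + 1   →  a_4 = 9

9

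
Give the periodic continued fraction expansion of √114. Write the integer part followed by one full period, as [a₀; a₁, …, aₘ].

[10; 1, 2, 10, 2, 1, 20]

a₀ = ⌊√114⌋ = 10.
With m₀=0, d₀=1 and mₖ₊₁ = dₖaₖ − mₖ, dₖ₊₁ = (n − mₖ₊₁²)/dₖ, aₖ₊₁ = ⌊(a₀+mₖ₊₁)/dₖ₊₁⌋:
  k=1: m=10, d=14, a=1
  k=2: m=4, d=7, a=2
  k=3: m=10, d=2, a=10
  k=4: m=10, d=7, a=2
  k=5: m=4, d=14, a=1
  k=6: m=10, d=1, a=20
d=1 and a=2a₀=20 at k=6, so the next step gives (m, d) = (10, 14) again — its k=1 value — and the period has length 6.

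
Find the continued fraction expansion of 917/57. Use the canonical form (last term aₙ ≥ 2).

[16; 11, 2, 2]

917 = 16·57 + 5
57 = 11·5 + 2
5 = 2·2 + 1
2 = 2·1 + 0  (stop)
So 917/57 = [16; 11, 2, 2].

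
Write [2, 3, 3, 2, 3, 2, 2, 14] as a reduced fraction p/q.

Using pₖ = aₖpₖ₋₁ + pₖ₋₂ and qₖ = aₖqₖ₋₁ + qₖ₋₂:
  k=0: a=2, p=2, q=1
  k=1: a=3, p=7, q=3
  k=2: a=3, p=23, q=10
  k=3: a=2, p=53, q=23
  k=4: a=3, p=182, q=79
  k=5: a=2, p=417, q=181
  k=6: a=2, p=1016, q=441
  k=7: a=14, p=14641, q=6355

14641/6355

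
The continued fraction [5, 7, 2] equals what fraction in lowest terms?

77/15

Fold from the inside: start with 2/1.
  7 + 1/2 = 15/2
  5 + 2/15 = 77/15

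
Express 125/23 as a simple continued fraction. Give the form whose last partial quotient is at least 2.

[5; 2, 3, 3]

125 = 5·23 + 10
23 = 2·10 + 3
10 = 3·3 + 1
3 = 3·1 + 0  (stop)
So 125/23 = [5; 2, 3, 3].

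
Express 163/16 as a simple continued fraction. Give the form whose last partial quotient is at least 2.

163 = 10×16 + 3
16 = 5×3 + 1
3 = 3×1 + 0  (stop)
So 163/16 = [10; 5, 3].

[10; 5, 3]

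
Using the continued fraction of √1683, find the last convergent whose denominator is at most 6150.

137965/3363

√1683 = [41; 41, 82, …] (period length 2).
Convergents:
  p_0/q_0 = 41/1
  p_1/q_1 = 1682/41
  p_2/q_2 = 137965/3363
  p_3/q_3 = 5658247/137924
q_2 = 3363 ≤ 6150 < 137924 = q_3, so the answer is 137965/3363.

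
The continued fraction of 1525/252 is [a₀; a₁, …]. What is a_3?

1525 = 6·252 + 13   →  a_0 = 6
252 = 19·13 + 5   →  a_1 = 19
13 = 2·5 + 3   →  a_2 = 2
5 = 1·3 + 2   →  a_3 = 1

1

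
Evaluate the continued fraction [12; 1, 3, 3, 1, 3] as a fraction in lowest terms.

817/64

Fold from the inside: start with 3/1.
  1 + 1/3 = 4/3
  3 + 3/4 = 15/4
  3 + 4/15 = 49/15
  1 + 15/49 = 64/49
  12 + 49/64 = 817/64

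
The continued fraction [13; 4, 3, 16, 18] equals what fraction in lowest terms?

50662/3829

Fold from the inside: start with 18/1.
  16 + 1/18 = 289/18
  3 + 18/289 = 885/289
  4 + 289/885 = 3829/885
  13 + 885/3829 = 50662/3829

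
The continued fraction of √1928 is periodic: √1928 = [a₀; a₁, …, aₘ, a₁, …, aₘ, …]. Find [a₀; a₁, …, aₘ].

a₀ = ⌊√1928⌋ = 43.

[43; 1, 9, 1, 86]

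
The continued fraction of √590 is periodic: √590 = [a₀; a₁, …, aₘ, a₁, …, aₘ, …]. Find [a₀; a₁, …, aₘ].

[24; 3, 2, 4, 2, 3, 48]

a₀ = ⌊√590⌋ = 24.
With m₀=0, d₀=1 and mₖ₊₁ = dₖaₖ − mₖ, dₖ₊₁ = (n − mₖ₊₁²)/dₖ, aₖ₊₁ = ⌊(a₀+mₖ₊₁)/dₖ₊₁⌋:
  k=1: m=24, d=14, a=3
  k=2: m=18, d=19, a=2
  k=3: m=20, d=10, a=4
  k=4: m=20, d=19, a=2
  k=5: m=18, d=14, a=3
  k=6: m=24, d=1, a=48
d=1 and a=2a₀=48 at k=6, so the next step gives (m, d) = (24, 14) again — its k=1 value — and the period has length 6.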